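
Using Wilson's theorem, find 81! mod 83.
(82)! = (81)! × (82) ≡ -1 (mod 83). So (81)! ≡ -1 × (82)^(-1) ≡ (-1)×(-1) = 1 (mod 83)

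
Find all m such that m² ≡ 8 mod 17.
The square roots of 8 mod 17 are 12 and 5. Verify: 12² = 144 ≡ 8 mod 17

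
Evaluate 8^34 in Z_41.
By repeated squaring (mod 41): 8^{1}≡8, 8^{2}≡23, 8^{4}≡37, 8^{8}≡16, 8^{16}≡10, 8^{32}≡18. Then 8^{34} = 8^{32+2} ≡ 18 × 23 ≡ 4 (mod 41)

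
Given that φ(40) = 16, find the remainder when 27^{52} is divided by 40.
By Euler: 27^{16} ≡ 1 mod 40 since gcd(27, 40) = 1. 52 = 3×16 + 4. So 27^{52} ≡ 27^{4} ≡ 1 mod 40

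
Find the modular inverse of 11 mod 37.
Since 37 is prime, by Fermat 11^(-1) ≡ 11^{35} ≡ 27 mod 37. Verify: 11 × 27 = 297 ≡ 1 mod 37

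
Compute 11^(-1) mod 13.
Since 13 is prime, by Fermat 11^(-1) ≡ 11^{11} ≡ 6 mod 13. Verify: 11 × 6 = 66 ≡ 1 mod 13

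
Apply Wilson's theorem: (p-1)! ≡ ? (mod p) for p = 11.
By Wilson's theorem, (10)! ≡ -1 ≡ 10 mod 11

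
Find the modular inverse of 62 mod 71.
Since 71 is prime, by Fermat 62^(-1) ≡ 62^{69} ≡ 63 (mod 71). Verify: 62 × 63 = 3906 ≡ 1 (mod 71)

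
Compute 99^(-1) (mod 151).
Since 151 is prime, by Fermat 99^(-1) ≡ 99^{149} ≡ 90 (mod 151). Verify: 99 × 90 = 8910 ≡ 1 (mod 151)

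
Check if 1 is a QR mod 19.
By Euler's criterion: 1^{9} ≡ 1 (mod 19). Since this equals 1, 1 is a QR.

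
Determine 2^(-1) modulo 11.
Since 11 is prime, by Fermat 2^(-1) ≡ 2^{9} ≡ 6 (mod 11). Verify: 2 × 6 = 12 ≡ 1 (mod 11)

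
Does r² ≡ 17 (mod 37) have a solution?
By Euler's criterion: 17^{18} ≡ 36 (mod 37). Since this equals -1 (≡ 36), 17 is not a QR.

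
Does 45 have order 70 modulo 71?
45^{7} ≡ 1 mod 71 and 7 < 70, so ord_71(45) = 7 ≠ 70 and 45 is not a primitive root.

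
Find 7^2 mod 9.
7^{2} = 49 ≡ 4 mod 9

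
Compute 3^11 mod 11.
Using Fermat: 3^{10} ≡ 1 (mod 11). 11 ≡ 1 (mod 10). So 3^{11} ≡ 3^{1} ≡ 3 (mod 11)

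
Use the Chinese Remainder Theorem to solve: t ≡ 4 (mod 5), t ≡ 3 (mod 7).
M = 5 × 7 = 35. M₁ = 7, y₁ ≡ 3 (mod 5). M₂ = 5, y₂ ≡ 3 (mod 7). t = 4×7×3 + 3×5×3 ≡ 24 (mod 35)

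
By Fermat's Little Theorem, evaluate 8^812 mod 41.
By Fermat: 8^{40} ≡ 1 (mod 41). 812 ≡ 12 (mod 40). So 8^{812} ≡ 8^{12} ≡ 18 (mod 41)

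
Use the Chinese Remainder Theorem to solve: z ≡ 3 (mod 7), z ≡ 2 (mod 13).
M = 7 × 13 = 91. M₁ = 13, y₁ ≡ 6 (mod 7). M₂ = 7, y₂ ≡ 2 (mod 13). z = 3×13×6 + 2×7×2 ≡ 80 (mod 91)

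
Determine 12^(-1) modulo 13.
Since 13 is prime, by Fermat 12^(-1) ≡ 12^{11} ≡ 12 mod 13. Verify: 12 × 12 = 144 ≡ 1 mod 13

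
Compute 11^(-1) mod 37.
Since 37 is prime, by Fermat 11^(-1) ≡ 11^{35} ≡ 27 mod 37. Verify: 11 × 27 = 297 ≡ 1 mod 37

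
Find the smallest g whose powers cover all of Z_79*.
g = 3. For each prime q|78: 3^{39}≡78, 3^{26}≡23, 3^{6}≡18, none ≡ 1, so ord_79(3) = 78 and 3 is a primitive root.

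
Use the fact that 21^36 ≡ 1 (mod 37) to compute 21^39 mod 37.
By Fermat: 21^{36} ≡ 1 (mod 37). So 21^{39} = 21^{36} · 21^{3} ≡ 21^{3} ≡ 11 (mod 37)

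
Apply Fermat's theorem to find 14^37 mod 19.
By Fermat: 14^{18} ≡ 1 mod 19. 37 = 2×18 + 1. So 14^{37} ≡ 14^{1} ≡ 14 mod 19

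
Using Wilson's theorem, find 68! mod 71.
(70)! = (68)! × (69) × (70) ≡ -1 mod 71. So (68)! ≡ -1 × [(70)(69)]^(-1) ≡ 35 mod 71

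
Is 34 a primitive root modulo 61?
34^{5} ≡ 1 (mod 61) and 5 < 60, so ord_61(34) = 5 ≠ 60 and 34 is not a primitive root.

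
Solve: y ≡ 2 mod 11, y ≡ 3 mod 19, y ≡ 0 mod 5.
M = 11 × 19 × 5 = 1045. M₁ = 95, y₁ ≡ 8 mod 11. M₂ = 55, y₂ ≡ 9 mod 19. M₃ = 209, y₃ ≡ 4 mod 5. y = 2×95×8 + 3×55×9 + 0×209×4 ≡ 915 mod 1045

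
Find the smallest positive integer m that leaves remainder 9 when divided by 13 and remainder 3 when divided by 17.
M = 13 × 17 = 221. M₁ = 17, y₁ ≡ 10 (mod 13). M₂ = 13, y₂ ≡ 4 (mod 17). m = 9×17×10 + 3×13×4 ≡ 139 (mod 221)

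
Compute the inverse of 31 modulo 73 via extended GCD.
Extended GCD: 31(33) + 73(-14) = 1. So 31^(-1) ≡ 33 (mod 73). Verify: 31 × 33 = 1023 ≡ 1 (mod 73)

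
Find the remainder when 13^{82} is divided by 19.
By Fermat: 13^{18} ≡ 1 mod 19. 82 = 4×18 + 10. So 13^{82} ≡ 13^{10} ≡ 6 mod 19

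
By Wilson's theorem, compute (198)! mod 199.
By Wilson's theorem, (198)! ≡ -1 ≡ 198 mod 199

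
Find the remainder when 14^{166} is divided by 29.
By Fermat: 14^{28} ≡ 1 (mod 29). 166 = 5×28 + 26. So 14^{166} ≡ 14^{26} ≡ 4 (mod 29)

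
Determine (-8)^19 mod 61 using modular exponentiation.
By repeated squaring (mod 61): (-8)^{1}≡53, (-8)^{2}≡3, (-8)^{4}≡9, (-8)^{8}≡20, (-8)^{16}≡34. Then (-8)^{19} = (-8)^{16+2+1} ≡ 34 × 3 × 53 ≡ 38 (mod 61)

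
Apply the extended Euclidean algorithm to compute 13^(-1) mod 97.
Extended GCD: 13(15) + 97(-2) = 1. So 13^(-1) ≡ 15 (mod 97). Verify: 13 × 15 = 195 ≡ 1 (mod 97)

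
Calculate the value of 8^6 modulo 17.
By repeated squaring (mod 17): 8^{1}≡8, 8^{2}≡13, 8^{4}≡16. Then 8^{6} = 8^{4+2} ≡ 16 × 13 ≡ 4 (mod 17)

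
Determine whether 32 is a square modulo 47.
By Euler's criterion: 32^{23} ≡ 1 mod 47. Since this equals 1, 32 is a QR.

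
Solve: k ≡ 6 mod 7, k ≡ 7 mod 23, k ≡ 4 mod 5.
M = 7 × 23 × 5 = 805. M₁ = 115, y₁ ≡ 5 mod 7. M₂ = 35, y₂ ≡ 2 mod 23. M₃ = 161, y₃ ≡ 1 mod 5. k = 6×115×5 + 7×35×2 + 4×161×1 ≡ 559 mod 805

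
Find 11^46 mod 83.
By repeated squaring mod 83: 11^{1}≡11, 11^{2}≡38, 11^{4}≡33, 11^{8}≡10, 11^{16}≡17, 11^{32}≡40. Then 11^{46} = 11^{32+8+4+2} ≡ 40 × 10 × 33 × 38 ≡ 31 mod 83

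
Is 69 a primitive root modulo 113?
69^{8} ≡ 1 (mod 113) and 8 < 112, so ord_113(69) = 8 ≠ 112 and 69 is not a primitive root.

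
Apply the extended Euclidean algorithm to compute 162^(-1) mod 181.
Extended GCD: 162(19) + 181(-17) = 1. So 162^(-1) ≡ 19 (mod 181). Verify: 162 × 19 = 3078 ≡ 1 (mod 181)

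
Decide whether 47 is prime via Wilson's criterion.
(46)! mod 47 = 46. Since 46 ≡ -1 (mod 47), 47 is prime.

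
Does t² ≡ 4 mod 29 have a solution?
By Euler's criterion: 4^{14} ≡ 1 mod 29. Since this equals 1, 4 is a QR.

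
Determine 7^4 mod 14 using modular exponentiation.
7^{4} = 2401 ≡ 7 mod 14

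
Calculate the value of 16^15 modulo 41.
By repeated squaring mod 41: 16^{1}≡16, 16^{2}≡10, 16^{4}≡18, 16^{8}≡37. Then 16^{15} = 16^{8+4+2+1} ≡ 37 × 18 × 10 × 16 ≡ 1 mod 41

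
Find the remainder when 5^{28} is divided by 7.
By Fermat: 5^{6} ≡ 1 (mod 7). 28 = 4×6 + 4. So 5^{28} ≡ 5^{4} ≡ 2 (mod 7)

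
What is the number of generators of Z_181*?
There are φ(181-1) = φ(180) = 48 primitive roots modulo 181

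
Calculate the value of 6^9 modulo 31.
By repeated squaring mod 31: 6^{1}≡6, 6^{2}≡5, 6^{4}≡25, 6^{8}≡5. Then 6^{9} = 6^{8+1} ≡ 5 × 6 ≡ 30 mod 31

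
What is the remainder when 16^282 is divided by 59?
Using Fermat: 16^{58} ≡ 1 (mod 59). 282 ≡ 50 (mod 58). So 16^{282} ≡ 16^{50} ≡ 22 (mod 59)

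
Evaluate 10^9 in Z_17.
By repeated squaring (mod 17): 10^{1}≡10, 10^{2}≡15, 10^{4}≡4, 10^{8}≡16. Then 10^{9} = 10^{8+1} ≡ 16 × 10 ≡ 7 (mod 17)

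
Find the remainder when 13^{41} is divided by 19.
By Fermat: 13^{18} ≡ 1 mod 19. 41 = 2×18 + 5. So 13^{41} ≡ 13^{5} ≡ 14 mod 19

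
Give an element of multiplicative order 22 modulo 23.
5 has order 22 mod 23 since 5^{22} ≡ 1 mod 23 and no smaller power works.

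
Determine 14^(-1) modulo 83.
Since 83 is prime, by Fermat 14^(-1) ≡ 14^{81} ≡ 6 (mod 83). Verify: 14 × 6 = 84 ≡ 1 (mod 83)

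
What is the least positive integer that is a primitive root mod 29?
g = 2. Powers: [2, 4, 8, 16, 3, 6, 12, ...] generates all 28 non-zero residues.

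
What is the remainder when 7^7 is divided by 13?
By repeated squaring mod 13: 7^{1}≡7, 7^{2}≡10, 7^{4}≡9. Then 7^{7} = 7^{4+2+1} ≡ 9 × 10 × 7 ≡ 6 mod 13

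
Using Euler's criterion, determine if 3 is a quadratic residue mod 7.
By Euler's criterion: 3^{3} ≡ 6 (mod 7). Since this equals -1 (≡ 6), 3 is not a QR.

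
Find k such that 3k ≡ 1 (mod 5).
Since 5 is prime, by Fermat 3^(-1) ≡ 3^{3} ≡ 2 (mod 5). Verify: 3 × 2 = 6 ≡ 1 (mod 5)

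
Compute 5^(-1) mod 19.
Since 19 is prime, by Fermat 5^(-1) ≡ 5^{17} ≡ 4 mod 19. Verify: 5 × 4 = 20 ≡ 1 mod 19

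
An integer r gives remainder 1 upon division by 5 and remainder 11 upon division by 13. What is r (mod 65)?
M = 5 × 13 = 65. M₁ = 13, y₁ ≡ 2 (mod 5). M₂ = 5, y₂ ≡ 8 (mod 13). r = 1×13×2 + 11×5×8 ≡ 11 (mod 65)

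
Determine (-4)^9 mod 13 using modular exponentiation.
By repeated squaring mod 13: (-4)^{1}≡9, (-4)^{2}≡3, (-4)^{4}≡9, (-4)^{8}≡3. Then (-4)^{9} = (-4)^{8+1} ≡ 3 × 9 ≡ 1 mod 13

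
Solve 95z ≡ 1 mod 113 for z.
Since 113 is prime, by Fermat 95^(-1) ≡ 95^{111} ≡ 69 mod 113. Verify: 95 × 69 = 6555 ≡ 1 mod 113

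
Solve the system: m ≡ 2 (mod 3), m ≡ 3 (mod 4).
M = 3 × 4 = 12. M₁ = 4, y₁ ≡ 1 (mod 3). M₂ = 3, y₂ ≡ 3 (mod 4). m = 2×4×1 + 3×3×3 ≡ 11 (mod 12)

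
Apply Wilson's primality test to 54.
(53)! mod 54 = 0. Since 0 ≢ -1 mod 54, 54 is not prime.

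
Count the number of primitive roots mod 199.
There are φ(199-1) = φ(198) = 60 primitive roots modulo 199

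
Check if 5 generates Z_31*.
5^{3} ≡ 1 (mod 31) and 3 < 30, so ord_31(5) = 3 ≠ 30 and 5 is not a primitive root.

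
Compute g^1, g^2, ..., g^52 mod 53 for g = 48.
48^1, 48^2, ..., 48^{52} mod 53: [48, 25, 34, 42, 2, 43, 50, 15, 31, 4, 33, 47, 30, 9, 8, 13, 41, 7, 18, 16, 26, 29, 14, 36, 32, 52, 5, 28, 19, 11, 51, 10, 3, 38, 22, 49, 20, 6, 23, 44, 45, 40, 12, 46, 35, 37, 27, 24, 39, 17, 21, 1]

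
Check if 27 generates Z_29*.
ord_29(27) divides 28. For each prime q|28: 27^{14}≡28, 27^{4}≡16, none ≡ 1. So 27 has order 28 and is a primitive root mod 29.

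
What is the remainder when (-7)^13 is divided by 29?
By repeated squaring (mod 29): (-7)^{1}≡22, (-7)^{2}≡20, (-7)^{4}≡23, (-7)^{8}≡7. Then (-7)^{13} = (-7)^{8+4+1} ≡ 7 × 23 × 22 ≡ 4 (mod 29)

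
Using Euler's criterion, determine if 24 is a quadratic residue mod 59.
By Euler's criterion: 24^{29} ≡ 58 mod 59. Since this equals -1 (≡ 58), 24 is not a QR.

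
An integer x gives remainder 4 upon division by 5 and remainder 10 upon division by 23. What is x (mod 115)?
M = 5 × 23 = 115. M₁ = 23, y₁ ≡ 2 (mod 5). M₂ = 5, y₂ ≡ 14 (mod 23). x = 4×23×2 + 10×5×14 ≡ 79 (mod 115)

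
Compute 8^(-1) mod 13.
Since 13 is prime, by Fermat 8^(-1) ≡ 8^{11} ≡ 5 mod 13. Verify: 8 × 5 = 40 ≡ 1 mod 13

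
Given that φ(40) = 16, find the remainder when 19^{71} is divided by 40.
By Euler: 19^{16} ≡ 1 mod 40 since gcd(19, 40) = 1. 71 = 4×16 + 7. So 19^{71} ≡ 19^{7} ≡ 19 mod 40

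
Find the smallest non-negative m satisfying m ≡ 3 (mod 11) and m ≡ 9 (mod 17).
M = 11 × 17 = 187. M₁ = 17, y₁ ≡ 2 (mod 11). M₂ = 11, y₂ ≡ 14 (mod 17). m = 3×17×2 + 9×11×14 ≡ 179 (mod 187)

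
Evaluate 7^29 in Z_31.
By repeated squaring mod 31: 7^{1}≡7, 7^{2}≡18, 7^{4}≡14, 7^{8}≡10, 7^{16}≡7. Then 7^{29} = 7^{16+8+4+1} ≡ 7 × 10 × 14 × 7 ≡ 9 mod 31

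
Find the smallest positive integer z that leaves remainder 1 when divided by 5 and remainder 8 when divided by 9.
M = 5 × 9 = 45. M₁ = 9, y₁ ≡ 4 (mod 5). M₂ = 5, y₂ ≡ 2 (mod 9). z = 1×9×4 + 8×5×2 ≡ 26 (mod 45)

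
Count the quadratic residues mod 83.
Exactly half the non-zero residues mod a prime are QRs: (83-1)/2 = 41.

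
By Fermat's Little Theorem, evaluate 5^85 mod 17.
By Fermat: 5^{16} ≡ 1 mod 17. 85 = 5×16 + 5. So 5^{85} ≡ 5^{5} ≡ 14 mod 17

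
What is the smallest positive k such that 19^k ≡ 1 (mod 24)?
Powers of 19 mod 24: 19^1≡19, 19^2≡1. Order = 2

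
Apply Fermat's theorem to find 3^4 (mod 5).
By Fermat's Little Theorem, 3^{4} ≡ 1 (mod 5) since 5 is prime and gcd(3, 5) = 1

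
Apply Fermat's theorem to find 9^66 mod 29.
By Fermat: 9^{28} ≡ 1 mod 29. 66 = 2×28 + 10. So 9^{66} ≡ 9^{10} ≡ 25 mod 29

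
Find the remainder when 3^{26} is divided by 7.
By Fermat: 3^{6} ≡ 1 mod 7. 26 = 4×6 + 2. So 3^{26} ≡ 3^{2} ≡ 2 mod 7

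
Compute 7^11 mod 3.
Using Fermat: 7^{2} ≡ 1 mod 3. 11 ≡ 1 mod 2. So 7^{11} ≡ 7^{1} ≡ 1 mod 3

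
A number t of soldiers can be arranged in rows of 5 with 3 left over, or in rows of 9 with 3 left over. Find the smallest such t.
M = 5 × 9 = 45. M₁ = 9, y₁ ≡ 4 (mod 5). M₂ = 5, y₂ ≡ 2 (mod 9). t = 3×9×4 + 3×5×2 ≡ 3 (mod 45)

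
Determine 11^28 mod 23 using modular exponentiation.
Using Fermat: 11^{22} ≡ 1 mod 23. 28 ≡ 6 mod 22. So 11^{28} ≡ 11^{6} ≡ 9 mod 23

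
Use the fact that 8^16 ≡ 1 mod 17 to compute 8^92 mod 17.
By Fermat: 8^{16} ≡ 1 mod 17. 92 = 5×16 + 12. So 8^{92} ≡ 8^{12} ≡ 16 mod 17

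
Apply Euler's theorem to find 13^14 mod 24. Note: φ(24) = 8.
By Euler: 13^{8} ≡ 1 mod 24 since gcd(13, 24) = 1. 14 = 1×8 + 6. So 13^{14} ≡ 13^{6} ≡ 1 mod 24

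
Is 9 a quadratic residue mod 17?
By Euler's criterion: 9^{8} ≡ 1 (mod 17). Since this equals 1, 9 is a QR.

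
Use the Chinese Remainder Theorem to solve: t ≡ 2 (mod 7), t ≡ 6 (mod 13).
M = 7 × 13 = 91. M₁ = 13, y₁ ≡ 6 (mod 7). M₂ = 7, y₂ ≡ 2 (mod 13). t = 2×13×6 + 6×7×2 ≡ 58 (mod 91)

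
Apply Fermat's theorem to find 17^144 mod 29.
By Fermat: 17^{28} ≡ 1 mod 29. 144 = 5×28 + 4. So 17^{144} ≡ 17^{4} ≡ 1 mod 29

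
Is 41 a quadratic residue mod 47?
By Euler's criterion: 41^{23} ≡ 46 mod 47. Since this equals -1 (≡ 46), 41 is not a QR.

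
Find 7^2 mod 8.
7^{2} = 49 ≡ 1 mod 8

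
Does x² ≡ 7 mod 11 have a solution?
By Euler's criterion: 7^{5} ≡ 10 mod 11. Since this equals -1 (≡ 10), 7 is not a QR.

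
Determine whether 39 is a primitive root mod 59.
ord_59(39) divides 58. For each prime q|58: 39^{29}≡58, 39^{2}≡46, none ≡ 1. So 39 has order 58 and is a primitive root mod 59.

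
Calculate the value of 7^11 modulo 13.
By repeated squaring (mod 13): 7^{1}≡7, 7^{2}≡10, 7^{4}≡9, 7^{8}≡3. Then 7^{11} = 7^{8+2+1} ≡ 3 × 10 × 7 ≡ 2 (mod 13)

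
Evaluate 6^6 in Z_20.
By repeated squaring mod 20: 6^{1}≡6, 6^{2}≡16, 6^{4}≡16. Then 6^{6} = 6^{4+2} ≡ 16 × 16 ≡ 16 mod 20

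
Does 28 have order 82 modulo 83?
28^{41} ≡ 1 (mod 83) and 41 < 82, so ord_83(28) = 41 ≠ 82 and 28 is not a primitive root.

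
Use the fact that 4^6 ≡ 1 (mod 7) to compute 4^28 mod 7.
By Fermat: 4^{6} ≡ 1 (mod 7). 28 = 4×6 + 4. So 4^{28} ≡ 4^{4} ≡ 4 (mod 7)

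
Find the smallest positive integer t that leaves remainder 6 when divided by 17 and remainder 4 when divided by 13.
M = 17 × 13 = 221. M₁ = 13, y₁ ≡ 4 mod 17. M₂ = 17, y₂ ≡ 10 mod 13. t = 6×13×4 + 4×17×10 ≡ 108 mod 221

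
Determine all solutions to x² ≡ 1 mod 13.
The square roots of 1 mod 13 are 1 and 12. Verify: 1² = 1 ≡ 1 mod 13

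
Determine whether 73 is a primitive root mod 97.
73^{24} ≡ 1 mod 97 and 24 < 96, so ord_97(73) = 24 ≠ 96 and 73 is not a primitive root.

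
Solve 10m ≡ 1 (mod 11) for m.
Since 11 is prime, by Fermat 10^(-1) ≡ 10^{9} ≡ 10 (mod 11). Verify: 10 × 10 = 100 ≡ 1 (mod 11)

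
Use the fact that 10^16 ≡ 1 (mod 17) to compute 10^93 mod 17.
By Fermat: 10^{16} ≡ 1 (mod 17). 93 = 5×16 + 13. So 10^{93} ≡ 10^{13} ≡ 11 (mod 17)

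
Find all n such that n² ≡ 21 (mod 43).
The square roots of 21 mod 43 are 35 and 8. Verify: 35² = 1225 ≡ 21 (mod 43)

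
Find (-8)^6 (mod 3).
Using Fermat: (-8)^{2} ≡ 1 (mod 3). 6 ≡ 0 (mod 2). So (-8)^{6} ≡ (-8)^{0} ≡ 1 (mod 3)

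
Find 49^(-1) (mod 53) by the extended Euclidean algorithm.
Extended GCD: 49(13) + 53(-12) = 1. So 49^(-1) ≡ 13 (mod 53). Verify: 49 × 13 = 637 ≡ 1 (mod 53)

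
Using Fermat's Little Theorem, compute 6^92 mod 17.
By Fermat: 6^{16} ≡ 1 mod 17. 92 = 5×16 + 12. So 6^{92} ≡ 6^{12} ≡ 13 mod 17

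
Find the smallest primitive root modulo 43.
g = 3. For each prime q|42: 3^{21}≡42, 3^{14}≡36, 3^{6}≡41, none ≡ 1, so ord_43(3) = 42 and 3 is a primitive root.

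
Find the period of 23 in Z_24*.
Powers of 23 mod 24: 23^1≡23, 23^2≡1. ord_24(23) = 2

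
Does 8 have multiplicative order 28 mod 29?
Powers of 8 mod 29: 8^1≡8, 8^2≡6, 8^3≡19, 8^4≡7, 8^5≡27, 8^6≡13, 8^7≡17, 8^8≡20, 8^9≡15, 8^10≡4, 8^11≡3, 8^12≡24, 8^13≡18, 8^14≡28, 8^15≡21, 8^16≡23, 8^17≡10, 8^18≡22, 8^19≡2, 8^20≡16, 8^21≡12, 8^22≡9, 8^23≡14, 8^24≡25, 8^25≡26, 8^26≡5, 8^27≡11, 8^28≡1. First k with 8^k≡1 is k=28. Yes, ord_29(8) = 28.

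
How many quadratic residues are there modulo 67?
The squaring map on Z_67* is 2-to-1, so there are (66)/2 = 33 QRs.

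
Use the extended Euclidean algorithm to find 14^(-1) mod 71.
Extended GCD: 14(-5) + 71(1) = 1. So 14^(-1) ≡ -5 ≡ 66 mod 71. Verify: 14 × 66 = 924 ≡ 1 mod 71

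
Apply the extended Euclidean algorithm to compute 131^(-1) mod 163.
Extended GCD: 131(56) + 163(-45) = 1. So 131^(-1) ≡ 56 (mod 163). Verify: 131 × 56 = 7336 ≡ 1 (mod 163)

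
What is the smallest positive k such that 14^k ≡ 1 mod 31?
Powers of 14 mod 31: 14^1≡14, 14^2≡10, 14^3≡16, 14^4≡7, 14^5≡5, 14^6≡8, 14^7≡19, 14^8≡18, 14^9≡4, 14^10≡25, 14^11≡9, 14^12≡2, 14^13≡28, 14^14≡20, 14^15≡1. ord_31(14) = 15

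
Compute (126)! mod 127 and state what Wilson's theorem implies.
(126)! mod 127 = 126. Since this equals -1 mod 127, Wilson confirms 127 is prime.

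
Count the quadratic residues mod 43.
The squaring map on Z_43* is 2-to-1, so there are (42)/2 = 21 QRs.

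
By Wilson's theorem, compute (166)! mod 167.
By Wilson's theorem, (166)! ≡ -1 ≡ 166 mod 167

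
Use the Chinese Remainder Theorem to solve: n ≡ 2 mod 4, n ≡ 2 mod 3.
M = 4 × 3 = 12. M₁ = 3, y₁ ≡ 3 mod 4. M₂ = 4, y₂ ≡ 1 mod 3. n = 2×3×3 + 2×4×1 ≡ 2 mod 12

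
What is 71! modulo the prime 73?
(72)! = (71)! × (72) ≡ -1 mod 73. So (71)! ≡ -1 × (72)^(-1) ≡ (-1)×(-1) = 1 mod 73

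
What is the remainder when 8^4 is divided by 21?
8^{4} = 4096 ≡ 1 (mod 21)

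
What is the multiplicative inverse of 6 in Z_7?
Since 7 is prime, by Fermat 6^(-1) ≡ 6^{5} ≡ 6 (mod 7). Verify: 6 × 6 = 36 ≡ 1 (mod 7)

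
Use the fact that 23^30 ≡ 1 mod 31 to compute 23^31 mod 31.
By Fermat: 23^{30} ≡ 1 mod 31. So 23^{31} = 23^{30} · 23^{1} ≡ 23^{1} ≡ 23 mod 31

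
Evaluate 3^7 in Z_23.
By repeated squaring mod 23: 3^{1}≡3, 3^{2}≡9, 3^{4}≡12. Then 3^{7} = 3^{4+2+1} ≡ 12 × 9 × 3 ≡ 2 mod 23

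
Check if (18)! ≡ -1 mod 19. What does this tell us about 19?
(18)! mod 19 = 18. Since this equals -1 mod 19, Wilson confirms 19 is prime.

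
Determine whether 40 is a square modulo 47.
By Euler's criterion: 40^{23} ≡ 46 mod 47. Since this equals -1 (≡ 46), 40 is not a QR.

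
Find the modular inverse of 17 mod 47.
Since 47 is prime, by Fermat 17^(-1) ≡ 17^{45} ≡ 36 (mod 47). Verify: 17 × 36 = 612 ≡ 1 (mod 47)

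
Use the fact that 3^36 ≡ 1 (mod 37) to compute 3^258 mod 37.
By Fermat: 3^{36} ≡ 1 (mod 37). 258 ≡ 6 (mod 36). So 3^{258} ≡ 3^{6} ≡ 26 (mod 37)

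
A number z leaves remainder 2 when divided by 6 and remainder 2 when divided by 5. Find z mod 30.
M = 6 × 5 = 30. M₁ = 5, y₁ ≡ 5 mod 6. M₂ = 6, y₂ ≡ 1 mod 5. z = 2×5×5 + 2×6×1 ≡ 2 mod 30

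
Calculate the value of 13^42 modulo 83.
By repeated squaring (mod 83): 13^{1}≡13, 13^{2}≡3, 13^{4}≡9, 13^{8}≡81, 13^{16}≡4, 13^{32}≡16. Then 13^{42} = 13^{32+8+2} ≡ 16 × 81 × 3 ≡ 70 (mod 83)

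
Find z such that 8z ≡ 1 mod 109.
Since 109 is prime, by Fermat 8^(-1) ≡ 8^{107} ≡ 41 mod 109. Verify: 8 × 41 = 328 ≡ 1 mod 109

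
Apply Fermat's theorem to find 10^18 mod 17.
By Fermat: 10^{16} ≡ 1 mod 17. So 10^{18} = 10^{16} · 10^{2} ≡ 10^{2} ≡ 15 mod 17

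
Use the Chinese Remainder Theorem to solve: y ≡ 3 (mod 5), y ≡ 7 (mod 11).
M = 5 × 11 = 55. M₁ = 11, y₁ ≡ 1 (mod 5). M₂ = 5, y₂ ≡ 9 (mod 11). y = 3×11×1 + 7×5×9 ≡ 18 (mod 55)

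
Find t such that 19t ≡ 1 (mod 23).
Since 23 is prime, by Fermat 19^(-1) ≡ 19^{21} ≡ 17 (mod 23). Verify: 19 × 17 = 323 ≡ 1 (mod 23)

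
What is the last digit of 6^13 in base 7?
Using Fermat: 6^{6} ≡ 1 (mod 7). 13 ≡ 1 (mod 6). So 6^{13} ≡ 6^{1} ≡ 6 (mod 7)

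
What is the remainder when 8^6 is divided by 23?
By repeated squaring (mod 23): 8^{1}≡8, 8^{2}≡18, 8^{4}≡2. Then 8^{6} = 8^{4+2} ≡ 2 × 18 ≡ 13 (mod 23)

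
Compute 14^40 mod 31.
Using Fermat: 14^{30} ≡ 1 mod 31. 40 ≡ 10 mod 30. So 14^{40} ≡ 14^{10} ≡ 25 mod 31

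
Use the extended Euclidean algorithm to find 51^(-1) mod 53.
Extended GCD: 51(26) + 53(-25) = 1. So 51^(-1) ≡ 26 mod 53. Verify: 51 × 26 = 1326 ≡ 1 mod 53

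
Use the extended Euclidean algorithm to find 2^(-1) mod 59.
Extended GCD: 2(-29) + 59(1) = 1. So 2^(-1) ≡ -29 ≡ 30 (mod 59). Verify: 2 × 30 = 60 ≡ 1 (mod 59)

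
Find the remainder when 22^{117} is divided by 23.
By Fermat: 22^{22} ≡ 1 (mod 23). 117 = 5×22 + 7. So 22^{117} ≡ 22^{7} ≡ 22 (mod 23)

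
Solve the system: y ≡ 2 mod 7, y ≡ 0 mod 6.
M = 7 × 6 = 42. M₁ = 6, y₁ ≡ 6 mod 7. M₂ = 7, y₂ ≡ 1 mod 6. y = 2×6×6 + 0×7×1 ≡ 30 mod 42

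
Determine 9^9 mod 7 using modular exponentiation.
Using Fermat: 9^{6} ≡ 1 (mod 7). 9 ≡ 3 (mod 6). So 9^{9} ≡ 9^{3} ≡ 1 (mod 7)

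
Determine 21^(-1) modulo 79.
Since 79 is prime, by Fermat 21^(-1) ≡ 21^{77} ≡ 64 mod 79. Verify: 21 × 64 = 1344 ≡ 1 mod 79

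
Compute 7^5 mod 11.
By repeated squaring mod 11: 7^{1}≡7, 7^{2}≡5, 7^{4}≡3. Then 7^{5} = 7^{4+1} ≡ 3 × 7 ≡ 10 mod 11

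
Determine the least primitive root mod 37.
g = 2. For each prime q|36: 2^{18}≡36, 2^{12}≡26, none ≡ 1, so ord_37(2) = 36 and 2 is a primitive root.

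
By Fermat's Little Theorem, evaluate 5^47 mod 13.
By Fermat: 5^{12} ≡ 1 (mod 13). 47 = 3×12 + 11. So 5^{47} ≡ 5^{11} ≡ 8 (mod 13)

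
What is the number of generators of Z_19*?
A prime p has φ(p-1) primitive roots; here φ(18) = 6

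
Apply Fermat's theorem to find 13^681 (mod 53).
By Fermat: 13^{52} ≡ 1 (mod 53). 681 ≡ 5 (mod 52). So 13^{681} ≡ 13^{5} ≡ 28 (mod 53)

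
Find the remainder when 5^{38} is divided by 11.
By Fermat: 5^{10} ≡ 1 mod 11. 38 = 3×10 + 8. So 5^{38} ≡ 5^{8} ≡ 4 mod 11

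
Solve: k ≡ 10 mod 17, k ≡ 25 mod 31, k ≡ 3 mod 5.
M = 17 × 31 × 5 = 2635. M₁ = 155, y₁ ≡ 9 mod 17. M₂ = 85, y₂ ≡ 27 mod 31. M₃ = 527, y₃ ≡ 3 mod 5. k = 10×155×9 + 25×85×27 + 3×527×3 ≡ 2288 mod 2635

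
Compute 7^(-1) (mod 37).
Since 37 is prime, by Fermat 7^(-1) ≡ 7^{35} ≡ 16 (mod 37). Verify: 7 × 16 = 112 ≡ 1 (mod 37)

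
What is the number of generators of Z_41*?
There are φ(41-1) = φ(40) = 16 primitive roots modulo 41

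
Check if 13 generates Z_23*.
13^{11} ≡ 1 mod 23 and 11 < 22, so ord_23(13) = 11 ≠ 22 and 13 is not a primitive root.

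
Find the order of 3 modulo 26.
Powers of 3 mod 26: 3^1≡3, 3^2≡9, 3^3≡1. ord_26(3) = 3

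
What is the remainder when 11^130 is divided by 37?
Using Fermat: 11^{36} ≡ 1 (mod 37). 130 ≡ 22 (mod 36). So 11^{130} ≡ 11^{22} ≡ 26 (mod 37)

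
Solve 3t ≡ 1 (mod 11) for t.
Since 11 is prime, by Fermat 3^(-1) ≡ 3^{9} ≡ 4 (mod 11). Verify: 3 × 4 = 12 ≡ 1 (mod 11)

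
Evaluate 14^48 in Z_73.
By repeated squaring mod 73: 14^{1}≡14, 14^{2}≡50, 14^{4}≡18, 14^{8}≡32, 14^{16}≡2, 14^{32}≡4. Then 14^{48} = 14^{32+16} ≡ 4 × 2 ≡ 8 mod 73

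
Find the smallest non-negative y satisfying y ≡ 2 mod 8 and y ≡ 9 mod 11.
M = 8 × 11 = 88. M₁ = 11, y₁ ≡ 3 mod 8. M₂ = 8, y₂ ≡ 7 mod 11. y = 2×11×3 + 9×8×7 ≡ 42 mod 88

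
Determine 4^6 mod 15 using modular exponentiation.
By repeated squaring mod 15: 4^{1}≡4, 4^{2}≡1, 4^{4}≡1. Then 4^{6} = 4^{4+2} ≡ 1 × 1 ≡ 1 mod 15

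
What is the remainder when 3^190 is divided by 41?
Using Fermat: 3^{40} ≡ 1 mod 41. 190 ≡ 30 mod 40. So 3^{190} ≡ 3^{30} ≡ 32 mod 41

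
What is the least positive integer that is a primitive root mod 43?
g = 3. Powers: [3, 9, 27, 38, 28, 41, 37, 25, 32, 10, ...] generates all 42 non-zero residues.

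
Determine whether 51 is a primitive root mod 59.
51^{29} ≡ 1 mod 59 and 29 < 58, so ord_59(51) = 29 ≠ 58 and 51 is not a primitive root.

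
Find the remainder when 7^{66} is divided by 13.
By Fermat: 7^{12} ≡ 1 mod 13. 66 = 5×12 + 6. So 7^{66} ≡ 7^{6} ≡ 12 mod 13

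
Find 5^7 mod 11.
By repeated squaring mod 11: 5^{1}≡5, 5^{2}≡3, 5^{4}≡9. Then 5^{7} = 5^{4+2+1} ≡ 9 × 3 × 5 ≡ 3 mod 11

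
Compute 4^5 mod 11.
By repeated squaring mod 11: 4^{1}≡4, 4^{2}≡5, 4^{4}≡3. Then 4^{5} = 4^{4+1} ≡ 3 × 4 ≡ 1 mod 11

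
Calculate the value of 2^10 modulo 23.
By repeated squaring (mod 23): 2^{1}≡2, 2^{2}≡4, 2^{4}≡16, 2^{8}≡3. Then 2^{10} = 2^{8+2} ≡ 3 × 4 ≡ 12 (mod 23)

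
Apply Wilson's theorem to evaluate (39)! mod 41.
(40)! = (39)! × (40) ≡ -1 mod 41. So (39)! ≡ -1 × (40)^(-1) ≡ (-1)×(-1) = 1 mod 41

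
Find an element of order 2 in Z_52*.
25 has order 2 mod 52 since 25^{2} ≡ 1 mod 52 and no smaller power works.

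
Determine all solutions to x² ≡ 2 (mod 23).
The square roots of 2 mod 23 are 18 and 5. Verify: 18² = 324 ≡ 2 (mod 23)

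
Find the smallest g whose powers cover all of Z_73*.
g = 5. For each prime q|72: 5^{36}≡72, 5^{24}≡8, none ≡ 1, so ord_73(5) = 72 and 5 is a primitive root.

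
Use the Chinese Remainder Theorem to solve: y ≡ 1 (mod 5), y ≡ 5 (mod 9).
M = 5 × 9 = 45. M₁ = 9, y₁ ≡ 4 (mod 5). M₂ = 5, y₂ ≡ 2 (mod 9). y = 1×9×4 + 5×5×2 ≡ 41 (mod 45)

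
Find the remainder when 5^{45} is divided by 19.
By Fermat: 5^{18} ≡ 1 (mod 19). 45 = 2×18 + 9. So 5^{45} ≡ 5^{9} ≡ 1 (mod 19)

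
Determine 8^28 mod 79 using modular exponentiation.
By repeated squaring mod 79: 8^{1}≡8, 8^{2}≡64, 8^{4}≡67, 8^{8}≡65, 8^{16}≡38. Then 8^{28} = 8^{16+8+4} ≡ 38 × 65 × 67 ≡ 64 mod 79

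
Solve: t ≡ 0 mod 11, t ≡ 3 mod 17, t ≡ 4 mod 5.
M = 11 × 17 × 5 = 935. M₁ = 85, y₁ ≡ 7 mod 11. M₂ = 55, y₂ ≡ 13 mod 17. M₃ = 187, y₃ ≡ 3 mod 5. t = 0×85×7 + 3×55×13 + 4×187×3 ≡ 649 mod 935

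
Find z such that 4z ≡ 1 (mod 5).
Since 5 is prime, by Fermat 4^(-1) ≡ 4^{3} ≡ 4 (mod 5). Verify: 4 × 4 = 16 ≡ 1 (mod 5)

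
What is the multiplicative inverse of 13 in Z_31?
Since 31 is prime, by Fermat 13^(-1) ≡ 13^{29} ≡ 12 mod 31. Verify: 13 × 12 = 156 ≡ 1 mod 31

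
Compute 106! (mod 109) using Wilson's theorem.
(108)! = (106)! × (107) × (108) ≡ -1 (mod 109). So (106)! ≡ -1 × [(108)(107)]^(-1) ≡ 54 (mod 109)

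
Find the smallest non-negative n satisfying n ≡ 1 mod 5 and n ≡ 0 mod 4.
M = 5 × 4 = 20. M₁ = 4, y₁ ≡ 4 mod 5. M₂ = 5, y₂ ≡ 1 mod 4. n = 1×4×4 + 0×5×1 ≡ 16 mod 20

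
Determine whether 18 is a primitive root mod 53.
ord_53(18) divides 52. For each prime q|52: 18^{26}≡52, 18^{4}≡36, none ≡ 1. So 18 has order 52 and is a primitive root mod 53.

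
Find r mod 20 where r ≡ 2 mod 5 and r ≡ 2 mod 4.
M = 5 × 4 = 20. M₁ = 4, y₁ ≡ 4 mod 5. M₂ = 5, y₂ ≡ 1 mod 4. r = 2×4×4 + 2×5×1 ≡ 2 mod 20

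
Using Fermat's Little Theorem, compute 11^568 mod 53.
By Fermat: 11^{52} ≡ 1 mod 53. 568 ≡ 48 mod 52. So 11^{568} ≡ 11^{48} ≡ 49 mod 53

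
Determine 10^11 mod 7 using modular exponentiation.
Using Fermat: 10^{6} ≡ 1 (mod 7). 11 ≡ 5 (mod 6). So 10^{11} ≡ 10^{5} ≡ 5 (mod 7)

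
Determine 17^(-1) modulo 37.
Since 37 is prime, by Fermat 17^(-1) ≡ 17^{35} ≡ 24 (mod 37). Verify: 17 × 24 = 408 ≡ 1 (mod 37)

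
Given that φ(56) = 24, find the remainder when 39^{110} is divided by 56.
By Euler: 39^{24} ≡ 1 (mod 56) since gcd(39, 56) = 1. 110 = 4×24 + 14. So 39^{110} ≡ 39^{14} ≡ 9 (mod 56)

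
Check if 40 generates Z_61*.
40^{12} ≡ 1 mod 61 and 12 < 60, so ord_61(40) = 12 ≠ 60 and 40 is not a primitive root.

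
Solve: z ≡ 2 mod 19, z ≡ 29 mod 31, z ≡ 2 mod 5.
M = 19 × 31 × 5 = 2945. M₁ = 155, y₁ ≡ 13 mod 19. M₂ = 95, y₂ ≡ 16 mod 31. M₃ = 589, y₃ ≡ 4 mod 5. z = 2×155×13 + 29×95×16 + 2×589×4 ≡ 2757 mod 2945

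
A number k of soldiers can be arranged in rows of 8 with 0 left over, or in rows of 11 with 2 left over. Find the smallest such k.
M = 8 × 11 = 88. M₁ = 11, y₁ ≡ 3 mod 8. M₂ = 8, y₂ ≡ 7 mod 11. k = 0×11×3 + 2×8×7 ≡ 24 mod 88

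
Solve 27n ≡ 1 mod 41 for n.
Since 41 is prime, by Fermat 27^(-1) ≡ 27^{39} ≡ 38 mod 41. Verify: 27 × 38 = 1026 ≡ 1 mod 41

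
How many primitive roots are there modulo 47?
Number of primitive roots mod 47 = φ(p-1) = φ(46) = 22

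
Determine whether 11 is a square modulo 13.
By Euler's criterion: 11^{6} ≡ 12 (mod 13). Since this equals -1 (≡ 12), 11 is not a QR.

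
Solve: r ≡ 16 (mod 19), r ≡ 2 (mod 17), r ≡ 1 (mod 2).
M = 19 × 17 × 2 = 646. M₁ = 34, y₁ ≡ 14 (mod 19). M₂ = 38, y₂ ≡ 13 (mod 17). M₃ = 323, y₃ ≡ 1 (mod 2). r = 16×34×14 + 2×38×13 + 1×323×1 ≡ 529 (mod 646)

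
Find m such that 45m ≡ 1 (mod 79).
Since 79 is prime, by Fermat 45^(-1) ≡ 45^{77} ≡ 72 (mod 79). Verify: 45 × 72 = 3240 ≡ 1 (mod 79)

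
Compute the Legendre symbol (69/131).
(69/131) = 69^{65} mod 131 = -1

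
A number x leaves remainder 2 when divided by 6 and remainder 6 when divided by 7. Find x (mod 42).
M = 6 × 7 = 42. M₁ = 7, y₁ ≡ 1 (mod 6). M₂ = 6, y₂ ≡ 6 (mod 7). x = 2×7×1 + 6×6×6 ≡ 20 (mod 42)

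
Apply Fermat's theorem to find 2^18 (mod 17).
By Fermat: 2^{16} ≡ 1 (mod 17). So 2^{18} = 2^{16} · 2^{2} ≡ 2^{2} ≡ 4 (mod 17)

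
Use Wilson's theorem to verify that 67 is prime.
(66)! mod 67 = 66. Since this equals -1 (mod 67), Wilson confirms 67 is prime.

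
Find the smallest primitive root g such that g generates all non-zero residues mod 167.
g = 5. For each prime q|166: 5^{83}≡166, 5^{2}≡25, none ≡ 1, so ord_167(5) = 166 and 5 is a primitive root.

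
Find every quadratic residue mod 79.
Quadratic residues modulo 79: {1, 2, 4, 5, 8, 9, 10, 11, 13, 16, 18, 19, 20, 21, 22, 23, 25, 26, 31, 32, 36, 38, 40, 42, 44, 45, 46, 49, 50, 51, 52, 55, 62, 64, 65, 67, 72, 73, 76}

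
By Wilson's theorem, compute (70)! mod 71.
By Wilson's theorem, (70)! ≡ -1 ≡ 70 mod 71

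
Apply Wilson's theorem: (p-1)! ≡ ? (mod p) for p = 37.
By Wilson's theorem, (36)! ≡ -1 ≡ 36 mod 37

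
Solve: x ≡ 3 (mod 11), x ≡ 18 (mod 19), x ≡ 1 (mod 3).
M = 11 × 19 × 3 = 627. M₁ = 57, y₁ ≡ 6 (mod 11). M₂ = 33, y₂ ≡ 15 (mod 19). M₃ = 209, y₃ ≡ 2 (mod 3). x = 3×57×6 + 18×33×15 + 1×209×2 ≡ 322 (mod 627)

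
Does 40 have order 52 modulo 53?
40^{26} ≡ 1 (mod 53) and 26 < 52, so ord_53(40) = 26 ≠ 52 and 40 is not a primitive root.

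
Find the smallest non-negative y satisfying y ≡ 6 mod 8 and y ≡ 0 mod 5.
M = 8 × 5 = 40. M₁ = 5, y₁ ≡ 5 mod 8. M₂ = 8, y₂ ≡ 2 mod 5. y = 6×5×5 + 0×8×2 ≡ 30 mod 40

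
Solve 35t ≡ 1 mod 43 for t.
Since 43 is prime, by Fermat 35^(-1) ≡ 35^{41} ≡ 16 mod 43. Verify: 35 × 16 = 560 ≡ 1 mod 43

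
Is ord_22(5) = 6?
Powers of 5 mod 22: 5^1≡5, 5^2≡3, 5^3≡15, 5^4≡9, 5^5≡1. Already 5^5≡1, so the order is 5 < 6. No, the actual order is 5.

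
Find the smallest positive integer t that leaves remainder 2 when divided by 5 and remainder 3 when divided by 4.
M = 5 × 4 = 20. M₁ = 4, y₁ ≡ 4 (mod 5). M₂ = 5, y₂ ≡ 1 (mod 4). t = 2×4×4 + 3×5×1 ≡ 7 (mod 20)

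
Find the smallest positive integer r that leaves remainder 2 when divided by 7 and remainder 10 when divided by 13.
M = 7 × 13 = 91. M₁ = 13, y₁ ≡ 6 mod 7. M₂ = 7, y₂ ≡ 2 mod 13. r = 2×13×6 + 10×7×2 ≡ 23 mod 91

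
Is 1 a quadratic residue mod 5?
By Euler's criterion: 1^{2} ≡ 1 mod 5. Since this equals 1, 1 is a QR.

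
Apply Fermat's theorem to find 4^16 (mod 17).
By Fermat's Little Theorem, 4^{16} ≡ 1 (mod 17) since 17 is prime and gcd(4, 17) = 1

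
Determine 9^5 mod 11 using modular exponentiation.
By repeated squaring (mod 11): 9^{1}≡9, 9^{2}≡4, 9^{4}≡5. Then 9^{5} = 9^{4+1} ≡ 5 × 9 ≡ 1 (mod 11)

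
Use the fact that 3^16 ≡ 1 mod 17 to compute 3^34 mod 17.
By Fermat: 3^{16} ≡ 1 mod 17. 34 = 2×16 + 2. So 3^{34} ≡ 3^{2} ≡ 9 mod 17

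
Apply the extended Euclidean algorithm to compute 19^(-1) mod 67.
Extended GCD: 19(-7) + 67(2) = 1. So 19^(-1) ≡ -7 ≡ 60 mod 67. Verify: 19 × 60 = 1140 ≡ 1 mod 67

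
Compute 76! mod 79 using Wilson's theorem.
(78)! = (76)! × (77) × (78) ≡ -1 mod 79. So (76)! ≡ -1 × [(78)(77)]^(-1) ≡ 39 mod 79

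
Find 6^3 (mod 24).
6^{3} = 216 ≡ 0 (mod 24)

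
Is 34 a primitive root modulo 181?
34^{45} ≡ 1 (mod 181) and 45 < 180, so ord_181(34) = 45 ≠ 180 and 34 is not a primitive root.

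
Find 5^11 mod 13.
By repeated squaring mod 13: 5^{1}≡5, 5^{2}≡12, 5^{4}≡1, 5^{8}≡1. Then 5^{11} = 5^{8+2+1} ≡ 1 × 12 × 5 ≡ 8 mod 13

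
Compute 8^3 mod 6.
8^{3} = 512 ≡ 2 (mod 6)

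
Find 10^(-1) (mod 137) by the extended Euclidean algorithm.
Extended GCD: 10(-41) + 137(3) = 1. So 10^(-1) ≡ -41 ≡ 96 (mod 137). Verify: 10 × 96 = 960 ≡ 1 (mod 137)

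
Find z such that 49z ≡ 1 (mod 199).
Since 199 is prime, by Fermat 49^(-1) ≡ 49^{197} ≡ 65 (mod 199). Verify: 49 × 65 = 3185 ≡ 1 (mod 199)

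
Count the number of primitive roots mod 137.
Number of primitive roots mod 137 = φ(p-1) = φ(136) = 64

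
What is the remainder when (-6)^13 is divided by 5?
Using Fermat: (-6)^{4} ≡ 1 (mod 5). 13 ≡ 1 (mod 4). So (-6)^{13} ≡ (-6)^{1} ≡ 4 (mod 5)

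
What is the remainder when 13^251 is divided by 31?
Using Fermat: 13^{30} ≡ 1 (mod 31). 251 ≡ 11 (mod 30). So 13^{251} ≡ 13^{11} ≡ 3 (mod 31)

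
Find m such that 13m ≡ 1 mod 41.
Since 41 is prime, by Fermat 13^(-1) ≡ 13^{39} ≡ 19 mod 41. Verify: 13 × 19 = 247 ≡ 1 mod 41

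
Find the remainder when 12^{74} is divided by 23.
By Fermat: 12^{22} ≡ 1 (mod 23). 74 = 3×22 + 8. So 12^{74} ≡ 12^{8} ≡ 8 (mod 23)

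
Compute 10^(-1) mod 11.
Since 11 is prime, by Fermat 10^(-1) ≡ 10^{9} ≡ 10 mod 11. Verify: 10 × 10 = 100 ≡ 1 mod 11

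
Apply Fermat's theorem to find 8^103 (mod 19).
By Fermat: 8^{18} ≡ 1 (mod 19). 103 = 5×18 + 13. So 8^{103} ≡ 8^{13} ≡ 8 (mod 19)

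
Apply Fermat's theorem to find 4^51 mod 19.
By Fermat: 4^{18} ≡ 1 mod 19. 51 = 2×18 + 15. So 4^{51} ≡ 4^{15} ≡ 11 mod 19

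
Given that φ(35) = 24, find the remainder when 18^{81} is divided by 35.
By Euler: 18^{24} ≡ 1 mod 35 since gcd(18, 35) = 1. 81 = 3×24 + 9. So 18^{81} ≡ 18^{9} ≡ 8 mod 35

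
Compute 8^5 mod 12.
By repeated squaring (mod 12): 8^{1}≡8, 8^{2}≡4, 8^{4}≡4. Then 8^{5} = 8^{4+1} ≡ 4 × 8 ≡ 8 (mod 12)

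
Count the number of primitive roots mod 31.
A prime p has φ(p-1) primitive roots; here φ(30) = 8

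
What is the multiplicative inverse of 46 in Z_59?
Since 59 is prime, by Fermat 46^(-1) ≡ 46^{57} ≡ 9 mod 59. Verify: 46 × 9 = 414 ≡ 1 mod 59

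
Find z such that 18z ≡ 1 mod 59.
Since 59 is prime, by Fermat 18^(-1) ≡ 18^{57} ≡ 23 mod 59. Verify: 18 × 23 = 414 ≡ 1 mod 59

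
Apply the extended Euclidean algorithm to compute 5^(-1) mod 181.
Extended GCD: 5(-36) + 181(1) = 1. So 5^(-1) ≡ -36 ≡ 145 (mod 181). Verify: 5 × 145 = 725 ≡ 1 (mod 181)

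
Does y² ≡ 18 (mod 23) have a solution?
By Euler's criterion: 18^{11} ≡ 1 (mod 23). Since this equals 1, 18 is a QR.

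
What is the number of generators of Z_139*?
There are φ(139-1) = φ(138) = 44 primitive roots modulo 139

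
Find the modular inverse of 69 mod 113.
Since 113 is prime, by Fermat 69^(-1) ≡ 69^{111} ≡ 95 mod 113. Verify: 69 × 95 = 6555 ≡ 1 mod 113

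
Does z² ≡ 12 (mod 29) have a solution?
By Euler's criterion: 12^{14} ≡ 28 (mod 29). Since this equals -1 (≡ 28), 12 is not a QR.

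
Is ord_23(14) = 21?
Powers of 14 mod 23: 14^1≡14, 14^2≡12, 14^3≡7, 14^4≡6, 14^5≡15, 14^6≡3, 14^7≡19, 14^8≡13, 14^9≡21, 14^10≡18, 14^11≡22, 14^12≡9, 14^13≡11, 14^14≡16, 14^15≡17, 14^16≡8, 14^17≡20, 14^18≡4, 14^19≡10, 14^20≡2, 14^21≡5, 14^22≡1. 14^21≡5≢1, so ord ≠ 21. No, the actual order is 22.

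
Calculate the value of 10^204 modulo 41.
Using Fermat: 10^{40} ≡ 1 mod 41. 204 ≡ 4 mod 40. So 10^{204} ≡ 10^{4} ≡ 37 mod 41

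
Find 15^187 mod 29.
Using Fermat: 15^{28} ≡ 1 mod 29. 187 ≡ 19 mod 28. So 15^{187} ≡ 15^{19} ≡ 19 mod 29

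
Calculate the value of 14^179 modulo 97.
Using Fermat: 14^{96} ≡ 1 (mod 97). 179 ≡ 83 (mod 96). So 14^{179} ≡ 14^{83} ≡ 38 (mod 97)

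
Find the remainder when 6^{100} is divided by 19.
By Fermat: 6^{18} ≡ 1 (mod 19). 100 = 5×18 + 10. So 6^{100} ≡ 6^{10} ≡ 6 (mod 19)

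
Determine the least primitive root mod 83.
g = 2. Powers: [2, 4, 8, 16, 32, 64, 45, 7, 14, ...] generates all 82 non-zero residues.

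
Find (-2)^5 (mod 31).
By repeated squaring (mod 31): (-2)^{1}≡29, (-2)^{2}≡4, (-2)^{4}≡16. Then (-2)^{5} = (-2)^{4+1} ≡ 16 × 29 ≡ 30 (mod 31)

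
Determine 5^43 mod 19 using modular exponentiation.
Using Fermat: 5^{18} ≡ 1 mod 19. 43 ≡ 7 mod 18. So 5^{43} ≡ 5^{7} ≡ 16 mod 19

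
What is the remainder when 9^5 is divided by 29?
By repeated squaring (mod 29): 9^{1}≡9, 9^{2}≡23, 9^{4}≡7. Then 9^{5} = 9^{4+1} ≡ 7 × 9 ≡ 5 (mod 29)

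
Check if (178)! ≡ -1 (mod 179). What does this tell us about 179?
(178)! mod 179 = 178. Since this equals -1 (mod 179), Wilson confirms 179 is prime.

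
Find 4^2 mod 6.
4^{2} = 16 ≡ 4 mod 6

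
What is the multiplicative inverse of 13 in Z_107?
Since 107 is prime, by Fermat 13^(-1) ≡ 13^{105} ≡ 33 (mod 107). Verify: 13 × 33 = 429 ≡ 1 (mod 107)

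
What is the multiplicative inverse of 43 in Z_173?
Since 173 is prime, by Fermat 43^(-1) ≡ 43^{171} ≡ 169 mod 173. Verify: 43 × 169 = 7267 ≡ 1 mod 173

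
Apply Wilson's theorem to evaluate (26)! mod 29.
(28)! = (26)! × (27) × (28) ≡ -1 mod 29. So (26)! ≡ -1 × [(28)(27)]^(-1) ≡ 14 mod 29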